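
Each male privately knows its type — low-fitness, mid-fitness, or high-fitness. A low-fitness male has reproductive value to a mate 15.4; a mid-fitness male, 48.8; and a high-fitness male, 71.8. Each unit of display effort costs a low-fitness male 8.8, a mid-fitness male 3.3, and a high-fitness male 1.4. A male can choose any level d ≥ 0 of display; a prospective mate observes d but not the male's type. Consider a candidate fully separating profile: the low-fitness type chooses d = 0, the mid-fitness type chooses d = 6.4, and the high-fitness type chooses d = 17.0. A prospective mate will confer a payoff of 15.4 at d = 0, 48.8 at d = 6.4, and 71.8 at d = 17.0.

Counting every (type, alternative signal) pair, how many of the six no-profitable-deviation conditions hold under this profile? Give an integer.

6

Mid-fitness (own payoff 48.8 − 3.3×6.4 = 27.68): to d=0 gives 15.4 → no gain ✓; to d=17.0 gives 71.8 − 3.3×17.0 = 15.7 → no gain ✓.
Low-fitness (own payoff 15.4): to d=6.4 gives 48.8 − 8.8×6.4 = -7.52 → no gain ✓; to d=17.0 gives 71.8 − 8.8×17.0 = -77.8 → no gain ✓.
High-fitness (own payoff 71.8 − 1.4×17.0 = 48): to d=0 gives 15.4 → no gain ✓; to d=6.4 gives 48.8 − 1.4×6.4 = 39.84 → no gain ✓.
6 of the 6 constraints hold; this profile is a separating equilibrium.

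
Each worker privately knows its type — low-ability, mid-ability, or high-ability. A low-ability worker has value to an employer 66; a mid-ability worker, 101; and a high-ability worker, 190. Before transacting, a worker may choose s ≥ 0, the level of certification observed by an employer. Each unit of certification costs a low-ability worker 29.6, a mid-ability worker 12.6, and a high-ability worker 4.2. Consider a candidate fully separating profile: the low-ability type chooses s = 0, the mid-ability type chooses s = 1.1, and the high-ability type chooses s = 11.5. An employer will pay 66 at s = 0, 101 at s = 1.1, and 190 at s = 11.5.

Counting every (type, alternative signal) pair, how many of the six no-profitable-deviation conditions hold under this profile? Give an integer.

High-ability (own payoff 190 − 4.2×11.5 = 141.7): to s=0 gives 66 → no gain ✓; to s=1.1 gives 101 − 4.2×1.1 = 96.38 → no gain ✓.
Mid-ability (own payoff 101 − 12.6×1.1 = 87.14): to s=0 gives 66 → no gain ✓; to s=11.5 gives 190 − 12.6×11.5 = 45.1 → no gain ✓.
Low-ability (own payoff 66): to s=1.1 gives 101 − 29.6×1.1 = 68.44 → profitable ✗; to s=11.5 gives 190 − 29.6×11.5 = -150.4 → no gain ✓.
5 of the 6 constraints hold; not an equilibrium.

5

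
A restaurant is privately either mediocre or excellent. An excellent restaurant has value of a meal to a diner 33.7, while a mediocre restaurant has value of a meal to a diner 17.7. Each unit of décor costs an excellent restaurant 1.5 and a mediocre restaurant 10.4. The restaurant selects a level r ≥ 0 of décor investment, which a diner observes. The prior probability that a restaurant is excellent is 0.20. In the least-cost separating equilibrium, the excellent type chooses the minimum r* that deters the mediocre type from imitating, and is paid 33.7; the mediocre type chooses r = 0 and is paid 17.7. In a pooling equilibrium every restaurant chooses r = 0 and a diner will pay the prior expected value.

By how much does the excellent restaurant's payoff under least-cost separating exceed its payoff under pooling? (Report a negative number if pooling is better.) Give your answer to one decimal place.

Least-cost separating signal: r* solves 17.7 = 33.7 − 10.4·r*, so r* = (33.7 − 17.7)/10.4 ≈ 1.5385.
Excellent type's separating payoff: 33.7 − 1.5 × r* = 33.7 − 1.5 × (33.7 − 17.7)/10.4 = 33.7 − 24/10.4 ≈ 31.392.
Pooling payoff: 0.20 × 33.7 + 0.80 × 17.7 = 20.9.
Difference: 31.392 − 20.9 = 10.492, i.e. 10.5 to one decimal place.
The excellent type prefers to separate.

10.5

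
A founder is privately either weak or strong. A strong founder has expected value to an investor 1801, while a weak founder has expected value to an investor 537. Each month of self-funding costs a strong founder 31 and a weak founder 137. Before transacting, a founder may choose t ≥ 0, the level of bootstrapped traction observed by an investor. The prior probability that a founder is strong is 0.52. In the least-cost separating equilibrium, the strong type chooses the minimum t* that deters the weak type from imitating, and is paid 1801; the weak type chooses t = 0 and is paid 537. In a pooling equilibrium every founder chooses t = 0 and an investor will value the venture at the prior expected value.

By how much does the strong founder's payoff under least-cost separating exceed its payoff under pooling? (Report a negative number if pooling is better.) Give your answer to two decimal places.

Least-cost separating signal: t* solves 537 = 1801 − 137·t*, so t* = (1801 − 537)/137 ≈ 9.2263.
Strong type's separating payoff: 1801 − 31 × t* = 1801 − 31 × (1801 − 537)/137 = 1801 − 39184/137 ≈ 1514.9854.
Pooling payoff: 0.52 × 1801 + 0.48 × 537 = 1194.28.
Difference: 1514.9854 − 1194.28 = 320.7054, i.e. 320.71 to two decimal places.
The strong type prefers to separate.

320.71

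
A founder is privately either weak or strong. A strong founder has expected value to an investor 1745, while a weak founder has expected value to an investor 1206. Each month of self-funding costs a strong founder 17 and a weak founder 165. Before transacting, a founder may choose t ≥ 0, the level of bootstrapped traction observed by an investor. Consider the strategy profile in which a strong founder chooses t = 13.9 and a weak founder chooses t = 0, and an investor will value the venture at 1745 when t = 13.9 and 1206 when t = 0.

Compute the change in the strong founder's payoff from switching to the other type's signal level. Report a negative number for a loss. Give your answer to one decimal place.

Playing t = 13.9 the strong founder receives 1745 − 17 × 13.9 = 1508.7.
Deviating to t = 0 yields 1206 instead.
Gain from deviating: 1206 − 1508.7 = -302.7.
The gain is negative, so the strong type's incentive-compatibility constraint is satisfied.

-302.7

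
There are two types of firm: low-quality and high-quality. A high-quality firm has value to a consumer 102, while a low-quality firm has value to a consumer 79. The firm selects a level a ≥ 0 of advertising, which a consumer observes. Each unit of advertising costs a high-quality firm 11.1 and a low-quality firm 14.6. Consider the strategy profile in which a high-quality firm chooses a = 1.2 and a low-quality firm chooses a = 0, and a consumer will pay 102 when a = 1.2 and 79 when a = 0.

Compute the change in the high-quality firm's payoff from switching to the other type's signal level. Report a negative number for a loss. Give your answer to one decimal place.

Playing a = 1.2 the high-quality firm receives 102 − 11.1 × 1.2 = 88.68.
Deviating to a = 0 yields 79 instead.
Gain from deviating: 79 − 88.68 = -9.68, i.e. -9.7 to one decimal place.
The gain is negative, so the high-quality type's incentive-compatibility constraint is satisfied.

-9.7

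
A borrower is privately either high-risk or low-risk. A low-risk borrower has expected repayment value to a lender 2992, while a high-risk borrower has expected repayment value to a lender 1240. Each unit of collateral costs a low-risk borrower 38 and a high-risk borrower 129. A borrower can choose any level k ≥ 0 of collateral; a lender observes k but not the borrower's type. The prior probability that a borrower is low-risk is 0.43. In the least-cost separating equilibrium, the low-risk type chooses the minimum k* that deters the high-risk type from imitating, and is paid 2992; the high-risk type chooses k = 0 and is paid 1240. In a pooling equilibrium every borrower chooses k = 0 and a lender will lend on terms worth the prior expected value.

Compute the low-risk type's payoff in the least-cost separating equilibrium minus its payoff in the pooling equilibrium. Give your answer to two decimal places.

Least-cost separating signal: k* solves 1240 = 2992 − 129·k*, so k* = (2992 − 1240)/129 ≈ 13.5814.
Low-risk type's separating payoff: 2992 − 38 × k* = 2992 − 38 × (2992 − 1240)/129 = 2992 − 66576/129 ≈ 2475.9070.
Pooling payoff: 0.43 × 2992 + 0.57 × 1240 = 1993.36.
Difference: 2475.9070 − 1993.36 = 482.547, i.e. 482.55 to two decimal places.
The low-risk type prefers to separate.

482.55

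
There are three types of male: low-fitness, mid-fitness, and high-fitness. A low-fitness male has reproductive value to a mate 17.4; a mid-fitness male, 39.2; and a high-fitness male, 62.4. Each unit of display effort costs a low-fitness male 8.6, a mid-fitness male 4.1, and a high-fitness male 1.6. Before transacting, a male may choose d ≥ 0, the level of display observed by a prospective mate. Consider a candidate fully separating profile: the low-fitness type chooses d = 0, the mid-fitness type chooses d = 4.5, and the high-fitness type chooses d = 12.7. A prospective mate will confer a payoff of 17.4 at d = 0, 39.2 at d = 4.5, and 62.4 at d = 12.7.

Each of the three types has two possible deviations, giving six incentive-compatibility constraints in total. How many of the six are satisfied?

6

High-fitness (own payoff 62.4 − 1.6×12.7 = 42.08): to d=0 gives 17.4 → no gain ✓; to d=4.5 gives 39.2 − 1.6×4.5 = 32 → no gain ✓.
Mid-fitness (own payoff 39.2 − 4.1×4.5 = 20.75): to d=0 gives 17.4 → no gain ✓; to d=12.7 gives 62.4 − 4.1×12.7 = 10.33 → no gain ✓.
Low-fitness (own payoff 17.4): to d=4.5 gives 39.2 − 8.6×4.5 = 0.5 → no gain ✓; to d=12.7 gives 62.4 − 8.6×12.7 = -46.82 → no gain ✓.
6 of the 6 constraints hold; this profile is a separating equilibrium.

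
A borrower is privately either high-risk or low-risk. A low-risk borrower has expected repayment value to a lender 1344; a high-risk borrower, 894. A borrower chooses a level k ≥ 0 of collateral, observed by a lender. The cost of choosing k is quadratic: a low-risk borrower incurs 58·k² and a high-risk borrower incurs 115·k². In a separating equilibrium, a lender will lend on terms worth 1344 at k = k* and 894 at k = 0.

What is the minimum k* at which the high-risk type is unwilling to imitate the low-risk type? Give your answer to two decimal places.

The high-risk type at k = 0 receives 894; imitating at k* yields 1344 − 115·k*².
Indifference: 894 = 1344 − 115·k*², so k*² = (1344 − 894) / 115 ≈ 3.9130.
k* = √3.9130 ≈ 1.98.

1.98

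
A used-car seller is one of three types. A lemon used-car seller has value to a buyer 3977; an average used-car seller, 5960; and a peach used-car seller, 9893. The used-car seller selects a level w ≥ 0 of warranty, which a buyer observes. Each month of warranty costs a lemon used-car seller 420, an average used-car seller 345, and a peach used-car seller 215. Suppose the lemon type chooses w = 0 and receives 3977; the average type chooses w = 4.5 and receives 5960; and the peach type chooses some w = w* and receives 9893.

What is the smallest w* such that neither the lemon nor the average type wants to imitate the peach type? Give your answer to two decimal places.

15.90

Average type (on-path payoff 5960 − 345×4.5 = 4407.5) won't mimic when 4407.5 ≥ 9893 − 345·w*, i.e. w* ≥ 15.90.
Lemon type (on-path payoff 3977) won't mimic when 3977 ≥ 9893 − 420·w*, i.e. w* ≥ 14.09.
Both must hold, so w* = max(14.09, 15.90) = 15.90. The average type's constraint binds.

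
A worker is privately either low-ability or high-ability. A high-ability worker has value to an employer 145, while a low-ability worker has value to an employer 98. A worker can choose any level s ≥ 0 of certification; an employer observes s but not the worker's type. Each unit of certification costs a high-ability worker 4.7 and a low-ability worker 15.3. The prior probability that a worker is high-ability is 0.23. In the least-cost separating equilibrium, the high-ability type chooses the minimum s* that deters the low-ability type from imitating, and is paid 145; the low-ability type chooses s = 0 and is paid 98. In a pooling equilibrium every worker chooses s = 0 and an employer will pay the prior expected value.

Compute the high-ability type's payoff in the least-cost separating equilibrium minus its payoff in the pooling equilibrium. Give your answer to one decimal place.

21.8

Least-cost separating signal: s* solves 98 = 145 − 15.3·s*, so s* = (145 − 98)/15.3 ≈ 3.0719.
High-ability type's separating payoff: 145 − 4.7 × s* = 145 − 4.7 × (145 − 98)/15.3 = 145 − 220.9/15.3 ≈ 130.562.
Pooling payoff: 0.23 × 145 + 0.77 × 98 = 108.81.
Difference: 130.562 − 108.81 = 21.752, i.e. 21.8 to one decimal place.
The high-ability type prefers to separate.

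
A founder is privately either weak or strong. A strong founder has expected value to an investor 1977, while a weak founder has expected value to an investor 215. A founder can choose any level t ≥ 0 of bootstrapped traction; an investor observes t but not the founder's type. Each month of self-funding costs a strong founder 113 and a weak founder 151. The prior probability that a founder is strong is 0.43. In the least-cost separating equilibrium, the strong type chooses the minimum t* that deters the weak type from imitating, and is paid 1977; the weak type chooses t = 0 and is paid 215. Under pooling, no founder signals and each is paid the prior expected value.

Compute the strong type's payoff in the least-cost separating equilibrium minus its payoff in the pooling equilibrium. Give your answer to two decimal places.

Least-cost separating signal: t* solves 215 = 1977 − 151·t*, so t* = (1977 − 215)/151 ≈ 11.6689.
Strong type's separating payoff: 1977 − 113 × t* = 1977 − 113 × (1977 − 215)/151 = 1977 − 199106/151 ≈ 658.4172.
Pooling payoff: 0.43 × 1977 + 0.57 × 215 = 972.66.
Difference: 658.4172 − 972.66 = -314.2428, i.e. -314.24 to two decimal places.
The strong type would prefer the pooling outcome.

-314.24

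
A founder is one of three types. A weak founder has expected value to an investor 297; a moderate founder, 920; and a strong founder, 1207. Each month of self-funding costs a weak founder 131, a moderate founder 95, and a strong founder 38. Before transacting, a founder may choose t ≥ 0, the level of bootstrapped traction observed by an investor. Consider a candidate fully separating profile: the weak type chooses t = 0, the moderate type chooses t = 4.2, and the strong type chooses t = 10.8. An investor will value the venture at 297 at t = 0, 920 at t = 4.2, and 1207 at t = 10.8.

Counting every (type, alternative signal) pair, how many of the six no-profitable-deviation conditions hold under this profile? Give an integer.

5

Moderate (own payoff 920 − 95×4.2 = 521): to t=0 gives 297 → no gain ✓; to t=10.8 gives 1207 − 95×10.8 = 181 → no gain ✓.
Weak (own payoff 297): to t=4.2 gives 920 − 131×4.2 = 369.8 → profitable ✗; to t=10.8 gives 1207 − 131×10.8 = -207.8 → no gain ✓.
Strong (own payoff 1207 − 38×10.8 = 796.6): to t=0 gives 297 → no gain ✓; to t=4.2 gives 920 − 38×4.2 = 760.4 → no gain ✓.
5 of the 6 constraints hold; not an equilibrium.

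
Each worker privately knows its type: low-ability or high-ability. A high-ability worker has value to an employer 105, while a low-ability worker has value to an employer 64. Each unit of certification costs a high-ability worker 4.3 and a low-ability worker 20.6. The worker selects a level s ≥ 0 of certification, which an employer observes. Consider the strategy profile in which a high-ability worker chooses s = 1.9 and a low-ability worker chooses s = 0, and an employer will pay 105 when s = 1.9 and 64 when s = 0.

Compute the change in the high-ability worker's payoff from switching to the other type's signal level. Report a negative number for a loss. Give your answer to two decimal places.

Playing s = 1.9 the high-ability worker receives 105 − 4.3 × 1.9 = 96.83.
Deviating to s = 0 yields 64 instead.
Gain from deviating: 64 − 96.83 = -32.83.
The gain is negative, so the high-ability type's incentive-compatibility constraint is satisfied.

-32.83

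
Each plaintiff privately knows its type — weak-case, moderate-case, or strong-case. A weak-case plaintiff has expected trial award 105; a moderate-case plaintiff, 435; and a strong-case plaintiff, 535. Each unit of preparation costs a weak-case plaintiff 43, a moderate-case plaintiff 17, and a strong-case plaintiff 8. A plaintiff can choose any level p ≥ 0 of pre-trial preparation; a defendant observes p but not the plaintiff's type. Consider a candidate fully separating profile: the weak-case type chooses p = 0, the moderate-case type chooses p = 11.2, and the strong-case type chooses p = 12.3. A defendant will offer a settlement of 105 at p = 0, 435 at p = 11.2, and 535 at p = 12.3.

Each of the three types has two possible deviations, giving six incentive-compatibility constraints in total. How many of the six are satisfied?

5

Moderate-case (own payoff 435 − 17×11.2 = 244.6): to p=0 gives 105 → no gain ✓; to p=12.3 gives 535 − 17×12.3 = 325.9 → profitable ✗.
Weak-case (own payoff 105): to p=11.2 gives 435 − 43×11.2 = -46.6 → no gain ✓; to p=12.3 gives 535 − 43×12.3 = 6.1 → no gain ✓.
Strong-case (own payoff 535 − 8×12.3 = 436.6): to p=0 gives 105 → no gain ✓; to p=11.2 gives 435 − 8×11.2 = 345.4 → no gain ✓.
5 of the 6 constraints hold; not an equilibrium.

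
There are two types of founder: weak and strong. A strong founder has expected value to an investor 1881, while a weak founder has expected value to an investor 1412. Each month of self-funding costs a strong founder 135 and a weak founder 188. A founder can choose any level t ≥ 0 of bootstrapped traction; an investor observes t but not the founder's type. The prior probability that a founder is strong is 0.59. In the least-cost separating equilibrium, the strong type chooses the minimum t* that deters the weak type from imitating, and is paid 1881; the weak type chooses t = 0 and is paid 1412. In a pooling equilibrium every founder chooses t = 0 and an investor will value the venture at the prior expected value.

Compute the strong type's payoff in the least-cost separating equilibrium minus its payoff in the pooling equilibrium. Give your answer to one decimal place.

-144.5

Least-cost separating signal: t* solves 1412 = 1881 − 188·t*, so t* = (1881 − 1412)/188 ≈ 2.4947.
Strong type's separating payoff: 1881 − 135 × t* = 1881 − 135 × (1881 − 1412)/188 = 1881 − 63315/188 ≈ 1544.218.
Pooling payoff: 0.59 × 1881 + 0.41 × 1412 = 1688.71.
Difference: 1544.218 − 1688.71 = -144.492, i.e. -144.5 to one decimal place.
The strong type would prefer the pooling outcome.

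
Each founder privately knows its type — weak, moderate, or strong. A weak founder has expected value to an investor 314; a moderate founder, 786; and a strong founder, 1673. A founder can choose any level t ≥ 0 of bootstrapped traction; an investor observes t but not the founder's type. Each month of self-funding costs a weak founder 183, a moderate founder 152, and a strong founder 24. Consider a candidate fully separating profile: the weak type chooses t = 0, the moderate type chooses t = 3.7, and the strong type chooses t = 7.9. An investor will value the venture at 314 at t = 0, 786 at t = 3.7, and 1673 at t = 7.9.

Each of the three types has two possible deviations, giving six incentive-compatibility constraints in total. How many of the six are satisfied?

4

Strong (own payoff 1673 − 24×7.9 = 1483.4): to t=0 gives 314 → no gain ✓; to t=3.7 gives 786 − 24×3.7 = 697.2 → no gain ✓.
Weak (own payoff 314): to t=3.7 gives 786 − 183×3.7 = 108.9 → no gain ✓; to t=7.9 gives 1673 − 183×7.9 = 227.3 → no gain ✓.
Moderate (own payoff 786 − 152×3.7 = 223.6): to t=0 gives 314 → profitable ✗; to t=7.9 gives 1673 − 152×7.9 = 472.2 → profitable ✗.
4 of the 6 constraints hold; not an equilibrium.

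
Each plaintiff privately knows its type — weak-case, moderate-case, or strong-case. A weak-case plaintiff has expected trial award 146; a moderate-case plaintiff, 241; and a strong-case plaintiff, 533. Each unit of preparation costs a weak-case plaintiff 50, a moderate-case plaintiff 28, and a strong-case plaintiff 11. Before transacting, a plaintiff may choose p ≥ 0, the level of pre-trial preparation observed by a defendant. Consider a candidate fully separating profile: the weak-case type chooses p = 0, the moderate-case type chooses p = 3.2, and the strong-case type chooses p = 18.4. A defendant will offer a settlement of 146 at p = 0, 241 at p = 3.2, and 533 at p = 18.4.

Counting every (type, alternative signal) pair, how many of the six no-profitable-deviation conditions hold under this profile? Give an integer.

Strong-case (own payoff 533 − 11×18.4 = 330.6): to p=0 gives 146 → no gain ✓; to p=3.2 gives 241 − 11×3.2 = 205.8 → no gain ✓.
Weak-case (own payoff 146): to p=3.2 gives 241 − 50×3.2 = 81 → no gain ✓; to p=18.4 gives 533 − 50×18.4 = -387 → no gain ✓.
Moderate-case (own payoff 241 − 28×3.2 = 151.4): to p=0 gives 146 → no gain ✓; to p=18.4 gives 533 − 28×18.4 = 17.8 → no gain ✓.
6 of the 6 constraints hold; this profile is a separating equilibrium.

6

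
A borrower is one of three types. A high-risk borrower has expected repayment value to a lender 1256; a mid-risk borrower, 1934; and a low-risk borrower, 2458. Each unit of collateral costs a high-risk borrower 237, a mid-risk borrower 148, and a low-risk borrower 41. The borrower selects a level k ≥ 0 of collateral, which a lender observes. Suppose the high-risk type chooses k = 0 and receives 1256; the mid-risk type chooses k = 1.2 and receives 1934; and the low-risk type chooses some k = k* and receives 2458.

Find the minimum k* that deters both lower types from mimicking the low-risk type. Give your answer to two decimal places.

High-risk type (on-path payoff 1256) won't mimic when 1256 ≥ 2458 − 237·k*, i.e. k* ≥ 5.07.
Mid-risk type (on-path payoff 1934 − 148×1.2 = 1756.4) won't mimic when 1756.4 ≥ 2458 − 148·k*, i.e. k* ≥ 4.74.
Both must hold, so k* = max(5.07, 4.74) = 5.07. The high-risk type's constraint binds.

5.07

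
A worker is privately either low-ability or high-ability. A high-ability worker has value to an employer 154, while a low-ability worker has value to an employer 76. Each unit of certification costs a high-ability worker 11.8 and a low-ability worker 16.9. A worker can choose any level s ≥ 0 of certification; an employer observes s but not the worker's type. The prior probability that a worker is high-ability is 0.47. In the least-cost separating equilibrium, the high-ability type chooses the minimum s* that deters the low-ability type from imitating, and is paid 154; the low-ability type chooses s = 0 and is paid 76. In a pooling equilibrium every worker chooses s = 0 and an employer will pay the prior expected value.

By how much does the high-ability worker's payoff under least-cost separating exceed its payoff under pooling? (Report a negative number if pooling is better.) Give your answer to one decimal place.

Least-cost separating signal: s* solves 76 = 154 − 16.9·s*, so s* = (154 − 76)/16.9 ≈ 4.6154.
High-ability type's separating payoff: 154 − 11.8 × s* = 154 − 11.8 × (154 − 76)/16.9 = 154 − 920.4/16.9 ≈ 99.538.
Pooling payoff: 0.47 × 154 + 0.53 × 76 = 112.66.
Difference: 99.538 − 112.66 = -13.122, i.e. -13.1 to one decimal place.
The high-ability type would prefer the pooling outcome.

-13.1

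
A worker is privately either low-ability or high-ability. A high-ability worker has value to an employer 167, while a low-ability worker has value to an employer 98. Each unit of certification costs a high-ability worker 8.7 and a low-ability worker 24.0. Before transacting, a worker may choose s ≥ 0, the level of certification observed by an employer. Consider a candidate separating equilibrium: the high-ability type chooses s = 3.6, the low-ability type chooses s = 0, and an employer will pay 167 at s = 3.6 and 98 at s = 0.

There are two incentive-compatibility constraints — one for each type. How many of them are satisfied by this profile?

High-ability type: signal → 167 − 8.7 × 3.6 = 135.68; deviate to 0 → 98. IC holds (135.68 ≥ 98).
Low-ability type: stay at 0 → 98; mimic → 167 − 24.0 × 3.6 = 80.6. IC holds (98 ≥ 80.6).
2 of 2 constraints hold, so this is a separating equilibrium.

2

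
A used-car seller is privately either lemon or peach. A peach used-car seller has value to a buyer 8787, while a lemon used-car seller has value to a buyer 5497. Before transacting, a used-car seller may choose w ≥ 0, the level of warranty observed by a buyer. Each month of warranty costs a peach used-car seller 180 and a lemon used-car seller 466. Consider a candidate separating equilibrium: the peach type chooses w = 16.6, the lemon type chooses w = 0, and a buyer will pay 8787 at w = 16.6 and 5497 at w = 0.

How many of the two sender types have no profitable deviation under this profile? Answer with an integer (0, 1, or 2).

Lemon type: stay at 0 → 5497; mimic → 8787 − 466 × 16.6 = 1051.4. IC holds (5497 ≥ 1051.4).
Peach type: signal → 8787 − 180 × 16.6 = 5799; deviate to 0 → 5497. IC holds (5799 ≥ 5497).
2 of 2 constraints hold, so this is a separating equilibrium.

2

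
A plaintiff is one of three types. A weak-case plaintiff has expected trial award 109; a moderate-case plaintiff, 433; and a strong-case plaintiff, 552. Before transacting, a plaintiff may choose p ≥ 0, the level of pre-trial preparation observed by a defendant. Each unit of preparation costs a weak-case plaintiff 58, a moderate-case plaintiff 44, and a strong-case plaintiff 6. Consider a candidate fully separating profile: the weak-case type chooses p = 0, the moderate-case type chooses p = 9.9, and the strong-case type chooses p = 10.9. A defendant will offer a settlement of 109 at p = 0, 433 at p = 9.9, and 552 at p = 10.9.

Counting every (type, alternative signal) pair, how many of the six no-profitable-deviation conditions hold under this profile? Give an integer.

4

Moderate-case (own payoff 433 − 44×9.9 = -2.6): to p=0 gives 109 → profitable ✗; to p=10.9 gives 552 − 44×10.9 = 72.4 → profitable ✗.
Weak-case (own payoff 109): to p=9.9 gives 433 − 58×9.9 = -141.2 → no gain ✓; to p=10.9 gives 552 − 58×10.9 = -80.2 → no gain ✓.
Strong-case (own payoff 552 − 6×10.9 = 486.6): to p=0 gives 109 → no gain ✓; to p=9.9 gives 433 − 6×9.9 = 373.6 → no gain ✓.
4 of the 6 constraints hold; not an equilibrium.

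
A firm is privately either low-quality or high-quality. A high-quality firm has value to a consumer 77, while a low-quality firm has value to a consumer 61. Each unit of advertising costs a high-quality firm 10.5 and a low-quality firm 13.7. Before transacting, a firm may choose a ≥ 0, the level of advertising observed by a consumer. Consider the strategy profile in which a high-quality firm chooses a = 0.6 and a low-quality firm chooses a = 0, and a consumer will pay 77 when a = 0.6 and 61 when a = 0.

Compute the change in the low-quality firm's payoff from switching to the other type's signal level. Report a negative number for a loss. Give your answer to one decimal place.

7.8

Playing a = 0 the low-quality firm receives 61.
Deviating to a = 0.6 brings payment 77 at cost 13.7 × 0.6 = 8.22, netting 68.78.
Gain from deviating: 68.78 − 61 = 7.78, i.e. 7.8 to one decimal place.
The gain is positive, so the low-quality type's incentive-compatibility constraint is violated — this profile is not a separating equilibrium.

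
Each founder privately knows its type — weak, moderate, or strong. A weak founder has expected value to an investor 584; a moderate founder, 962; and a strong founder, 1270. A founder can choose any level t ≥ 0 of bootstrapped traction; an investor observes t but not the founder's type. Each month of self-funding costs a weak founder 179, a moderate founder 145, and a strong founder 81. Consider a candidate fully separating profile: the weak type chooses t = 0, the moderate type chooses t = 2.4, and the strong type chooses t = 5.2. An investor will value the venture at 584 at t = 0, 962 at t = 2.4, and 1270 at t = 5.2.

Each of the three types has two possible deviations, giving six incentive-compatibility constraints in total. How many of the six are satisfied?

6

Weak (own payoff 584): to t=2.4 gives 962 − 179×2.4 = 532.4 → no gain ✓; to t=5.2 gives 1270 − 179×5.2 = 339.2 → no gain ✓.
Strong (own payoff 1270 − 81×5.2 = 848.8): to t=0 gives 584 → no gain ✓; to t=2.4 gives 962 − 81×2.4 = 767.6 → no gain ✓.
Moderate (own payoff 962 − 145×2.4 = 614): to t=0 gives 584 → no gain ✓; to t=5.2 gives 1270 − 145×5.2 = 516 → no gain ✓.
6 of the 6 constraints hold; this profile is a separating equilibrium.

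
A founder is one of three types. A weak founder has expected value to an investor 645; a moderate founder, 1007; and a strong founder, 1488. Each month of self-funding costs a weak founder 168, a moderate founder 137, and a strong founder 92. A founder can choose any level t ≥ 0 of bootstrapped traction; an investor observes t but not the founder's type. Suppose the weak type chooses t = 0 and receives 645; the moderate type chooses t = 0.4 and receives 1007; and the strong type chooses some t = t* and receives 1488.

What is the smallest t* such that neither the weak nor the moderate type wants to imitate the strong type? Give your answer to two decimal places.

Moderate type (on-path payoff 1007 − 137×0.4 = 952.2) won't mimic when 952.2 ≥ 1488 − 137·t*, i.e. t* ≥ 3.91.
Weak type (on-path payoff 645) won't mimic when 645 ≥ 1488 − 168·t*, i.e. t* ≥ 5.02.
Both must hold, so t* = max(5.02, 3.91) = 5.02. The weak type's constraint binds.

5.02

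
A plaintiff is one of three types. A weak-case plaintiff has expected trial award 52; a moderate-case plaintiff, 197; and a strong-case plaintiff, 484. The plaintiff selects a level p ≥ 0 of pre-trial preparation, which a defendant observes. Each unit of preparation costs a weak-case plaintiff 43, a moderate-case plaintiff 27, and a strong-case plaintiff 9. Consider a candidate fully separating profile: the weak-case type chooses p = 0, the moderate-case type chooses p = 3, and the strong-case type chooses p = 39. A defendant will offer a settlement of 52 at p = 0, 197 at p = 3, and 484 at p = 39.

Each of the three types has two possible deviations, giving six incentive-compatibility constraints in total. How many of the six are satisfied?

Moderate-case (own payoff 197 − 27×3 = 116): to p=0 gives 52 → no gain ✓; to p=39 gives 484 − 27×39 = -569 → no gain ✓.
Strong-case (own payoff 484 − 9×39 = 133): to p=0 gives 52 → no gain ✓; to p=3 gives 197 − 9×3 = 170 → profitable ✗.
Weak-case (own payoff 52): to p=3 gives 197 − 43×3 = 68 → profitable ✗; to p=39 gives 484 − 43×39 = -1193 → no gain ✓.
4 of the 6 constraints hold; not an equilibrium.

4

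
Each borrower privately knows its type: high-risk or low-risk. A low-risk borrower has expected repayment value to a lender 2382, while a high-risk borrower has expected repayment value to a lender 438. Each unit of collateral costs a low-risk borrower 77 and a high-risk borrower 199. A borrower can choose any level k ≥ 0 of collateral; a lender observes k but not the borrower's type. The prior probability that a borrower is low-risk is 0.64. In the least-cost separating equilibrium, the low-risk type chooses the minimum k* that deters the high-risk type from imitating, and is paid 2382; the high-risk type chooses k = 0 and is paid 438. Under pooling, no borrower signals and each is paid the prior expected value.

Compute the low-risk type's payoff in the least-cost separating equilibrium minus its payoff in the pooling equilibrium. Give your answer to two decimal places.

-52.36

Least-cost separating signal: k* solves 438 = 2382 − 199·k*, so k* = (2382 − 438)/199 ≈ 9.7688.
Low-risk type's separating payoff: 2382 − 77 × k* = 2382 − 77 × (2382 − 438)/199 = 2382 − 149688/199 ≈ 1629.7990.
Pooling payoff: 0.64 × 2382 + 0.36 × 438 = 1682.16.
Difference: 1629.7990 − 1682.16 = -52.361, i.e. -52.36 to two decimal places.
The low-risk type would prefer the pooling outcome.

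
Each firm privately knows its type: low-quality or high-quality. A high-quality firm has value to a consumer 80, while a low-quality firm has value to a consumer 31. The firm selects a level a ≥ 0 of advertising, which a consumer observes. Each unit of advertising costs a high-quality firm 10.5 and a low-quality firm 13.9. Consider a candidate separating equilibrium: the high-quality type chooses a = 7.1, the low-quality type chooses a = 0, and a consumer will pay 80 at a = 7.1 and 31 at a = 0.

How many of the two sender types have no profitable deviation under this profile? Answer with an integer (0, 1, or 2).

Low-quality type: stay at 0 → 31; mimic → 80 − 13.9 × 7.1 = -18.69. IC holds (31 ≥ -18.69).
High-quality type: signal → 80 − 10.5 × 7.1 = 5.45; deviate to 0 → 31. IC fails (5.45 < 31).
1 of 2 constraints hold, so this profile is not an equilibrium.

1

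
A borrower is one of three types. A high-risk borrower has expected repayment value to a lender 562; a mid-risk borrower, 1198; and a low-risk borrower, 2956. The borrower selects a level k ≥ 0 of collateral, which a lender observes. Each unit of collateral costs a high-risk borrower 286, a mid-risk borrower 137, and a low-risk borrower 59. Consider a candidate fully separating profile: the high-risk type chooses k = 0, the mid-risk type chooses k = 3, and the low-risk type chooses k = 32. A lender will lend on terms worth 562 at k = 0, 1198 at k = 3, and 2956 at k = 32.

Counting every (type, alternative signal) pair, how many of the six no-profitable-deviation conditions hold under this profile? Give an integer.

6

Low-risk (own payoff 2956 − 59×32 = 1068): to k=0 gives 562 → no gain ✓; to k=3 gives 1198 − 59×3 = 1021 → no gain ✓.
High-risk (own payoff 562): to k=3 gives 1198 − 286×3 = 340 → no gain ✓; to k=32 gives 2956 − 286×32 = -6196 → no gain ✓.
Mid-risk (own payoff 1198 − 137×3 = 787): to k=0 gives 562 → no gain ✓; to k=32 gives 2956 − 137×32 = -1428 → no gain ✓.
6 of the 6 constraints hold; this profile is a separating equilibrium.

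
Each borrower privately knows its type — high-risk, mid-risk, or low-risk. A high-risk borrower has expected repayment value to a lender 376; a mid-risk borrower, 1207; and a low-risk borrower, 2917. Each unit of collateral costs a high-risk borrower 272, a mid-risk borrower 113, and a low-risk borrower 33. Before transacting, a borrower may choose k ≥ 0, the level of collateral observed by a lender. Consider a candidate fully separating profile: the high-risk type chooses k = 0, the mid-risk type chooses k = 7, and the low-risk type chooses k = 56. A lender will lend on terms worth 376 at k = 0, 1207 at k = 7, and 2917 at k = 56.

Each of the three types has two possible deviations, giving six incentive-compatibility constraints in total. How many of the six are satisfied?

Mid-risk (own payoff 1207 − 113×7 = 416): to k=0 gives 376 → no gain ✓; to k=56 gives 2917 − 113×56 = -3411 → no gain ✓.
Low-risk (own payoff 2917 − 33×56 = 1069): to k=0 gives 376 → no gain ✓; to k=7 gives 1207 − 33×7 = 976 → no gain ✓.
High-risk (own payoff 376): to k=7 gives 1207 − 272×7 = -697 → no gain ✓; to k=56 gives 2917 − 272×56 = -12315 → no gain ✓.
6 of the 6 constraints hold; this profile is a separating equilibrium.

6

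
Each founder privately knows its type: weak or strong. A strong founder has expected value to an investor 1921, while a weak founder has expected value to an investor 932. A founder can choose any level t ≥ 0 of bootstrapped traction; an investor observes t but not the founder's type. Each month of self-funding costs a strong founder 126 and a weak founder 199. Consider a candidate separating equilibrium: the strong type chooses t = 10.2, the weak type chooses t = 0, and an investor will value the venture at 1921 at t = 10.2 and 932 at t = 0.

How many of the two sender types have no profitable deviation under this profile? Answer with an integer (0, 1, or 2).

Strong type: signal → 1921 − 126 × 10.2 = 635.8; deviate to 0 → 932. IC fails (635.8 < 932).
Weak type: stay at 0 → 932; mimic → 1921 − 199 × 10.2 = -108.8. IC holds (932 ≥ -108.8).
1 of 2 constraints hold, so this profile is not an equilibrium.

1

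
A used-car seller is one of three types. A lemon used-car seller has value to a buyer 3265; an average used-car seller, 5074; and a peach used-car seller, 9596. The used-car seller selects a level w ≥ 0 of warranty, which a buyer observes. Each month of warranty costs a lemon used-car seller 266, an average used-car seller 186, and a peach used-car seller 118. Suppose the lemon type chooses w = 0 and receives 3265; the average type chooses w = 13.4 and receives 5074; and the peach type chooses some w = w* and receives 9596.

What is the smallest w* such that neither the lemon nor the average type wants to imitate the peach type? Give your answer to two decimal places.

Average type (on-path payoff 5074 − 186×13.4 = 2581.6) won't mimic when 2581.6 ≥ 9596 − 186·w*, i.e. w* ≥ 37.71.
Lemon type (on-path payoff 3265) won't mimic when 3265 ≥ 9596 − 266·w*, i.e. w* ≥ 23.80.
Both must hold, so w* = max(23.80, 37.71) = 37.71. The average type's constraint binds.

37.71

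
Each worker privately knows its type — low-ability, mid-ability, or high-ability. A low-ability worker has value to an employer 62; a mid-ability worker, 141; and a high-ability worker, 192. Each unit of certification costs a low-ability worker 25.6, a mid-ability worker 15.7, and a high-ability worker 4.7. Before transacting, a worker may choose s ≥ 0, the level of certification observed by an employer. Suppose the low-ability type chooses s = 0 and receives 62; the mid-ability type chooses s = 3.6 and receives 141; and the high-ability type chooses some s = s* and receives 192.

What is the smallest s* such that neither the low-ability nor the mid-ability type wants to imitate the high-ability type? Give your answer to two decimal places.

6.85

Mid-ability type (on-path payoff 141 − 15.7×3.6 = 84.48) won't mimic when 84.48 ≥ 192 − 15.7·s*, i.e. s* ≥ 6.85.
Low-ability type (on-path payoff 62) won't mimic when 62 ≥ 192 − 25.6·s*, i.e. s* ≥ 5.08.
Both must hold, so s* = max(5.08, 6.85) = 6.85. The mid-ability type's constraint binds.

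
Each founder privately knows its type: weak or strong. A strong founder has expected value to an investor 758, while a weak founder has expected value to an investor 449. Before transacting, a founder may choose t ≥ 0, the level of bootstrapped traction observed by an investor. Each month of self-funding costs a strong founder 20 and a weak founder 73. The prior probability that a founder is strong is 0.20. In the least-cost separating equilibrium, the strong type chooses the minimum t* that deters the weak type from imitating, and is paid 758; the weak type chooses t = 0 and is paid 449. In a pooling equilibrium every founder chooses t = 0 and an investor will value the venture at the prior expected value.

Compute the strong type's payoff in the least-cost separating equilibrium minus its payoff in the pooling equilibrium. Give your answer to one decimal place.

162.5

Least-cost separating signal: t* solves 449 = 758 − 73·t*, so t* = (758 − 449)/73 ≈ 4.2329.
Strong type's separating payoff: 758 − 20 × t* = 758 − 20 × (758 − 449)/73 = 758 − 6180/73 ≈ 673.342.
Pooling payoff: 0.20 × 758 + 0.80 × 449 = 510.8.
Difference: 673.342 − 510.8 = 162.542, i.e. 162.5 to one decimal place.
The strong type prefers to separate.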